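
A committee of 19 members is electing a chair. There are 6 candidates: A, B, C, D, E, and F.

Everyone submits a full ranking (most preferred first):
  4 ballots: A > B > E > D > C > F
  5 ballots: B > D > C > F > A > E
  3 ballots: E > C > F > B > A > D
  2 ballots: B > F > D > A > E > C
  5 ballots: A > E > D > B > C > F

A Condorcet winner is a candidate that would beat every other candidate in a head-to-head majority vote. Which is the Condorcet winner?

B

B vs A: 10–9
B vs C: 16–3
B vs D: 14–5
B vs E: 11–8
B vs F: 16–3
B beats every other candidate.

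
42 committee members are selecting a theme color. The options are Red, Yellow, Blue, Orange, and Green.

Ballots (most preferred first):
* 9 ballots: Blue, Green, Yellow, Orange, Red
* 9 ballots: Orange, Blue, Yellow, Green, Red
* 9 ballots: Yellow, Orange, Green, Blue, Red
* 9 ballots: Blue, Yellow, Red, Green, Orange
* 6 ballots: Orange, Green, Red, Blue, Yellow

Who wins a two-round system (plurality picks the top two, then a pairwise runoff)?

Orange

Round 1 first-place votes: Red 0, Yellow 9, Blue 18, Orange 15, Green 0. Blue and Orange advance.
Runoff: Blue is ranked above Orange on 18 ballots, Orange above Blue on 24.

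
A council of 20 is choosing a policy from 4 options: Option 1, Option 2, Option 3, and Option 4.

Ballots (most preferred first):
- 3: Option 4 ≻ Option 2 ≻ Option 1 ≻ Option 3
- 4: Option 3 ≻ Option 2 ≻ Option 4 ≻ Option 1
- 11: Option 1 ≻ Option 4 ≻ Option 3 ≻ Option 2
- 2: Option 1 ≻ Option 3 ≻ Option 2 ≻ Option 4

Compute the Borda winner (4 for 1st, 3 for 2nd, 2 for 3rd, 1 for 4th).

Option 1: 3×2 + 4×1 + 11×4 + 2×4 = 62
Option 2: 3×3 + 4×3 + 11×1 + 2×2 = 36
Option 3: 3×1 + 4×4 + 11×2 + 2×3 = 47
Option 4: 3×4 + 4×2 + 11×3 + 2×1 = 55

Option 1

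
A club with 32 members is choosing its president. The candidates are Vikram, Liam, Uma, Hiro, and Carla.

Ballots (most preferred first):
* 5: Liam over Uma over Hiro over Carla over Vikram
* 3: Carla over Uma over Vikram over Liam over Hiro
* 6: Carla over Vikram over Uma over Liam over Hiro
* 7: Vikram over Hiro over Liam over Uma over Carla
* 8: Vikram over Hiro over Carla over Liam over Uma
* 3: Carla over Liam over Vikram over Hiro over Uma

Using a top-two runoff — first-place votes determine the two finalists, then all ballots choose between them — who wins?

Carla

Round 1 first-place votes: Vikram 15, Liam 5, Uma 0, Hiro 0, Carla 12. Vikram and Carla advance.
Runoff: Vikram is ranked above Carla on 15 ballots, Carla above Vikram on 17.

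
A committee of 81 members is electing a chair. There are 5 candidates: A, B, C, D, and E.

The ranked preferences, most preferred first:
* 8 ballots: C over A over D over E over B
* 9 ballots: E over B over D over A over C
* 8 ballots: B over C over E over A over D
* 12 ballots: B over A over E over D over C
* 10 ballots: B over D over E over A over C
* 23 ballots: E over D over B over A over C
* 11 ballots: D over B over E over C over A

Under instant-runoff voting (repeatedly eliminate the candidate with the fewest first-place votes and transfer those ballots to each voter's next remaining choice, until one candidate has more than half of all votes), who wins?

Round 1: A 0, B 30, C 8, D 11, E 32. A eliminated.
Round 2: B 30, C 8, D 11, E 32. C eliminated.
Round 3: B 30, D 19, E 32. D eliminated.
Round 4: B 41, E 40. B has a majority (≥41).

B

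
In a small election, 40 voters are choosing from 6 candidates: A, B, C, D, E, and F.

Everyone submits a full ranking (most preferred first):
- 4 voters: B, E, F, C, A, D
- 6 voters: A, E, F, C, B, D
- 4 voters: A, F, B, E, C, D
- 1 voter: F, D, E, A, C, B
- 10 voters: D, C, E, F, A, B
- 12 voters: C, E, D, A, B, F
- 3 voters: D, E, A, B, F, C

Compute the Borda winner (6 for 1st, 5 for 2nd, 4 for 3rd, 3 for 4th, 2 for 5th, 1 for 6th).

A: 4×2 + 6×6 + 4×6 + 1×3 + 10×2 + 12×3 + 3×4 = 139
B: 4×6 + 6×2 + 4×4 + 1×1 + 10×1 + 12×2 + 3×3 = 96
C: 4×3 + 6×3 + 4×2 + 1×2 + 10×5 + 12×6 + 3×1 = 165
D: 4×1 + 6×1 + 4×1 + 1×5 + 10×6 + 12×4 + 3×6 = 145
E: 4×5 + 6×5 + 4×3 + 1×4 + 10×4 + 12×5 + 3×5 = 181
F: 4×4 + 6×4 + 4×5 + 1×6 + 10×3 + 12×1 + 3×2 = 114

E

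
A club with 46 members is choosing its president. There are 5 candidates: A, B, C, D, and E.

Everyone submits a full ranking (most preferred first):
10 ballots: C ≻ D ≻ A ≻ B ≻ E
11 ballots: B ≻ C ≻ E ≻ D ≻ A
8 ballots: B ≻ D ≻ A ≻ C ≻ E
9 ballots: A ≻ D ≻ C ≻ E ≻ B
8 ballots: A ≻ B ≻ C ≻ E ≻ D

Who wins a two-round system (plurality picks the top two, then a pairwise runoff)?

A

Round 1 first-place votes: A 17, B 19, C 10, D 0, E 0. B and A advance.
Runoff: B is ranked above A on 19 ballots, A above B on 27.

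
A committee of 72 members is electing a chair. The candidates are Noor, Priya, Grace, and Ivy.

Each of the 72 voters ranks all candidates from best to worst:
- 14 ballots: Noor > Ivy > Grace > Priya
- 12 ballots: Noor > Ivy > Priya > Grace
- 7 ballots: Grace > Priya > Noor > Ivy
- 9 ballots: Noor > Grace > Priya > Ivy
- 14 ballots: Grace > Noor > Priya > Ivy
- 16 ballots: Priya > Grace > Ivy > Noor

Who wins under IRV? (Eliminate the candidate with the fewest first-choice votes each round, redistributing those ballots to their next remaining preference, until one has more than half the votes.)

Grace

Round 1: Noor 35, Priya 16, Grace 21, Ivy 0. Ivy eliminated.
Round 2: Noor 35, Priya 16, Grace 21. Priya eliminated.
Round 3: Noor 35, Grace 37. Grace has a majority (≥37).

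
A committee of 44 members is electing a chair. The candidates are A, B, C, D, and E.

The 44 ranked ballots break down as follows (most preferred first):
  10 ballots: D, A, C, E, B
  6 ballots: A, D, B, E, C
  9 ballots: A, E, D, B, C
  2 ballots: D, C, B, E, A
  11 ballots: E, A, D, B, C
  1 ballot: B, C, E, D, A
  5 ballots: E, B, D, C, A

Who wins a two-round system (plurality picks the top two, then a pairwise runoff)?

A

Round 1 first-place votes: A 15, B 1, C 0, D 12, E 16. E and A advance.
Runoff: E is ranked above A on 19 ballots, A above E on 25.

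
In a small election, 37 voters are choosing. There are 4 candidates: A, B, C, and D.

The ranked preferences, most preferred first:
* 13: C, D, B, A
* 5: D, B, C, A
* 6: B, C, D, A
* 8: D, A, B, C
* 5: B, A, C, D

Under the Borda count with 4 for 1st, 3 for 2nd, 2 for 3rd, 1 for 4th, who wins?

A: 13×1 + 5×1 + 6×1 + 8×3 + 5×3 = 63
B: 13×2 + 5×3 + 6×4 + 8×2 + 5×4 = 101
C: 13×4 + 5×2 + 6×3 + 8×1 + 5×2 = 98
D: 13×3 + 5×4 + 6×2 + 8×4 + 5×1 = 108

D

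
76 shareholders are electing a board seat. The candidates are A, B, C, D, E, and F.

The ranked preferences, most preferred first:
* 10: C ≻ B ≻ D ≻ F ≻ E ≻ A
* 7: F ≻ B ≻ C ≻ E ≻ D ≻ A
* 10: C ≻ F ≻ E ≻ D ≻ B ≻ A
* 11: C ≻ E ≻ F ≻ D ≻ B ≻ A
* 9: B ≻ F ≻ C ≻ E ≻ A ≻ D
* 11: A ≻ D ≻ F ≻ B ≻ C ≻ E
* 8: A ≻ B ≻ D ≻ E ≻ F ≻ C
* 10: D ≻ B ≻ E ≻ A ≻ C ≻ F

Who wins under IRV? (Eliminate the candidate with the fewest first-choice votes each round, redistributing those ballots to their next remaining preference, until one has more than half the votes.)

Round 1: A 19, B 9, C 31, D 10, E 0, F 7. E eliminated.
Round 2: A 19, B 9, C 31, D 10, F 7. F eliminated.
Round 3: A 19, B 16, C 31, D 10. D eliminated.
Round 4: A 19, B 26, C 31. A eliminated.
Round 5: B 45, C 31. B has a majority (≥39).

B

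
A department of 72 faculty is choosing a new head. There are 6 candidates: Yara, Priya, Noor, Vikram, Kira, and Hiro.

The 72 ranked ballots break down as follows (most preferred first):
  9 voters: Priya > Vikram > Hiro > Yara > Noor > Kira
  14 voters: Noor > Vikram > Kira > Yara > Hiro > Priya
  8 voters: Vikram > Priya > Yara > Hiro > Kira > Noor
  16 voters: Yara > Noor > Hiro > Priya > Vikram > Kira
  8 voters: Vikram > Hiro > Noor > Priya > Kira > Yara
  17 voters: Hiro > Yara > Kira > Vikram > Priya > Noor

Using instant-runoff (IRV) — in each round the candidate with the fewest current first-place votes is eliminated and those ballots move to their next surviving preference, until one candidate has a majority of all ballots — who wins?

Vikram

Round 1: Yara 16, Priya 9, Noor 14, Vikram 16, Kira 0, Hiro 17. Kira eliminated.
Round 2: Yara 16, Priya 9, Noor 14, Vikram 16, Hiro 17. Priya eliminated.
Round 3: Yara 16, Noor 14, Vikram 25, Hiro 17. Noor eliminated.
Round 4: Yara 16, Vikram 39, Hiro 17. Vikram has a majority (≥37).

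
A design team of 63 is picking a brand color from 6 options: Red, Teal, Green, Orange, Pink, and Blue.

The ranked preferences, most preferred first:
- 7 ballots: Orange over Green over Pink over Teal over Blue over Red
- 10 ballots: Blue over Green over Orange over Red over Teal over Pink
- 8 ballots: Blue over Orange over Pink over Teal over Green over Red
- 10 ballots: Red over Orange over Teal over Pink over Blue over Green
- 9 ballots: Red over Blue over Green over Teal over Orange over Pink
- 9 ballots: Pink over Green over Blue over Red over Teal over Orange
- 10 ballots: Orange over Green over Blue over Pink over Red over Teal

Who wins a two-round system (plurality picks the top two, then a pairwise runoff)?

Blue

Round 1 first-place votes: Red 19, Teal 0, Green 0, Orange 17, Pink 9, Blue 18. Red and Blue advance.
Runoff: Red is ranked above Blue on 19 ballots, Blue above Red on 44.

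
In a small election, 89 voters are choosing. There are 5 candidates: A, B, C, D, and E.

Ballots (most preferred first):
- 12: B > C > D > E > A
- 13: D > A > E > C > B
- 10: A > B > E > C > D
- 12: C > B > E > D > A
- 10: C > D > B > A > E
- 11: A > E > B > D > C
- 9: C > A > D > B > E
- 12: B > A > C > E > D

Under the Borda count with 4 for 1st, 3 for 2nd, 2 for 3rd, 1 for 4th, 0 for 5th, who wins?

A: 12×0 + 13×3 + 10×4 + 12×0 + 10×1 + 11×4 + 9×3 + 12×3 = 196
B: 12×4 + 13×0 + 10×3 + 12×3 + 10×2 + 11×2 + 9×1 + 12×4 = 213
C: 12×3 + 13×1 + 10×1 + 12×4 + 10×4 + 11×0 + 9×4 + 12×2 = 207
D: 12×2 + 13×4 + 10×0 + 12×1 + 10×3 + 11×1 + 9×2 + 12×0 = 147
E: 12×1 + 13×2 + 10×2 + 12×2 + 10×0 + 11×3 + 9×0 + 12×1 = 127

B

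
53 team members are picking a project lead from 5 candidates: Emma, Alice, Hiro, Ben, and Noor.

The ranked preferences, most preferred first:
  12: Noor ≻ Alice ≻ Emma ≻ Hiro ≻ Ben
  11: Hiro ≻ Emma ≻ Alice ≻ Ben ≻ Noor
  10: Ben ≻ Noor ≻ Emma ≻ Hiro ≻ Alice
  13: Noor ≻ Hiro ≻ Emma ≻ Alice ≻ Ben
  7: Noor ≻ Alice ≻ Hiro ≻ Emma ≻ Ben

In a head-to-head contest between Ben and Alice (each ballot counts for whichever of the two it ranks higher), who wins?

Alice

Ben is ranked above Alice on 10 ballots; Alice above Ben on 43.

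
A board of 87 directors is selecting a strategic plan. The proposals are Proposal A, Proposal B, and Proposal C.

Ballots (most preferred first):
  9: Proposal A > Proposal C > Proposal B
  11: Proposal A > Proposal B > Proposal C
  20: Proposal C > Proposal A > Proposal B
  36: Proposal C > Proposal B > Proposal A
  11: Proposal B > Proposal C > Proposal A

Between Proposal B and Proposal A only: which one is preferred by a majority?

Proposal B

Proposal B is ranked above Proposal A on 47 ballots; Proposal A above Proposal B on 40.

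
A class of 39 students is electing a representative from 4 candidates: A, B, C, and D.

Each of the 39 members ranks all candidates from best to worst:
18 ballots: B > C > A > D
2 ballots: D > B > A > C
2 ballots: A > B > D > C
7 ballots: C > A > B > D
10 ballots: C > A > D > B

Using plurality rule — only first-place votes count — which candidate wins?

First-place votes: A 2, B 18, C 17, D 2.

B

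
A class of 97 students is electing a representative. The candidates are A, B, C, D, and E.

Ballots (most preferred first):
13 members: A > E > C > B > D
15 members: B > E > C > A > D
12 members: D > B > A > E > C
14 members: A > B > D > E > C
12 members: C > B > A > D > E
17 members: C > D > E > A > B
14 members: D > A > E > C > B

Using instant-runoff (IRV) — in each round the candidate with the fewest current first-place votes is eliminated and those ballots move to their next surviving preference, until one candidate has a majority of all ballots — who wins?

Round 1: A 27, B 15, C 29, D 26, E 0. E eliminated.
Round 2: A 27, B 15, C 29, D 26. B eliminated.
Round 3: A 27, C 44, D 26. D eliminated.
Round 4: A 53, C 44. A has a majority (≥49).

A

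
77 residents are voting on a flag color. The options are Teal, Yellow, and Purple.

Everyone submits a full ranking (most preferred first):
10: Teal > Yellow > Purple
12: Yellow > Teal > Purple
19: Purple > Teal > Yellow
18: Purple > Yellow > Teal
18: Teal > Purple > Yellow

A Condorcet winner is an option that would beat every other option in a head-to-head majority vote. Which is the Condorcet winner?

Teal vs Yellow: 47–30
Teal vs Purple: 40–37
Teal beats every other option.

Teal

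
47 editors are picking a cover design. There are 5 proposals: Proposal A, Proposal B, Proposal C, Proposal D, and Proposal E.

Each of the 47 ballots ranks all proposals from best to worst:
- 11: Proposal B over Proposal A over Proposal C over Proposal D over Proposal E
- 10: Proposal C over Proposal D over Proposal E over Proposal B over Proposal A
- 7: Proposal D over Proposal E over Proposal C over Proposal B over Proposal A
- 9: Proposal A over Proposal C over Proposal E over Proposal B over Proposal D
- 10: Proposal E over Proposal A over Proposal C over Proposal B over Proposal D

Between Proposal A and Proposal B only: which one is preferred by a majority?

Proposal A is ranked above Proposal B on 19 ballots; Proposal B above Proposal A on 28.

Proposal B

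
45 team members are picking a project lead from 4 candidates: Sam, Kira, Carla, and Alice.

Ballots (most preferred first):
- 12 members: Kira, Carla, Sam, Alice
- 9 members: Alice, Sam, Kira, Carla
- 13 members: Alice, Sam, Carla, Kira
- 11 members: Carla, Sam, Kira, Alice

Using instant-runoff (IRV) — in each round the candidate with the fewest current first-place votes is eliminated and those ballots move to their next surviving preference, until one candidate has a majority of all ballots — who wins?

Kira

Round 1: Sam 0, Kira 12, Carla 11, Alice 22. Sam eliminated.
Round 2: Kira 12, Carla 11, Alice 22. Carla eliminated.
Round 3: Kira 23, Alice 22. Kira has a majority (≥23).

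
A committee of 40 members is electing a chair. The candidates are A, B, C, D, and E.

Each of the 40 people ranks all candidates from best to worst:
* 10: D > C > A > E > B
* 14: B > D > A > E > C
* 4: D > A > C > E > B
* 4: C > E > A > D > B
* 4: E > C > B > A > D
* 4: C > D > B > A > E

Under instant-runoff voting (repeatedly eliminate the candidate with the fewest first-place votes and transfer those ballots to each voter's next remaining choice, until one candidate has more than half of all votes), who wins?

D

Round 1: A 0, B 14, C 8, D 14, E 4. A eliminated.
Round 2: B 14, C 8, D 14, E 4. E eliminated.
Round 3: B 14, C 12, D 14. C eliminated.
Round 4: B 18, D 22. D has a majority (≥21).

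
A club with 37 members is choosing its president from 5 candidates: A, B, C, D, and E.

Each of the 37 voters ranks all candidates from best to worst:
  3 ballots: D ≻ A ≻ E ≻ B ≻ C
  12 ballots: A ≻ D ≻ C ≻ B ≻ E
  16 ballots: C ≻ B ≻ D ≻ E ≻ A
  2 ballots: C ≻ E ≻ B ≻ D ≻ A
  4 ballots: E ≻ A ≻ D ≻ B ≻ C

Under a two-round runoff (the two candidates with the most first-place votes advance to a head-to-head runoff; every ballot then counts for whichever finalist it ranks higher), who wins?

A

Round 1 first-place votes: A 12, B 0, C 18, D 3, E 4. C and A advance.
Runoff: C is ranked above A on 18 ballots, A above C on 19.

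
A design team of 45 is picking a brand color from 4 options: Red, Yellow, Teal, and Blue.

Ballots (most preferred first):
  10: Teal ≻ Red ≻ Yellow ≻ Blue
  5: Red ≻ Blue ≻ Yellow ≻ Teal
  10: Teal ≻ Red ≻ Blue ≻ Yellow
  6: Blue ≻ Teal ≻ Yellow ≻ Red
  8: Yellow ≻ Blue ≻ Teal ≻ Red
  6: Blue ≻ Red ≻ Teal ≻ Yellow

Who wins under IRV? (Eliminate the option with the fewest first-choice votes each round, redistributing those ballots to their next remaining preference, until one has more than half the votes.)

Round 1: Red 5, Yellow 8, Teal 20, Blue 12. Red eliminated.
Round 2: Yellow 8, Teal 20, Blue 17. Yellow eliminated.
Round 3: Teal 20, Blue 25. Blue has a majority (≥23).

Blue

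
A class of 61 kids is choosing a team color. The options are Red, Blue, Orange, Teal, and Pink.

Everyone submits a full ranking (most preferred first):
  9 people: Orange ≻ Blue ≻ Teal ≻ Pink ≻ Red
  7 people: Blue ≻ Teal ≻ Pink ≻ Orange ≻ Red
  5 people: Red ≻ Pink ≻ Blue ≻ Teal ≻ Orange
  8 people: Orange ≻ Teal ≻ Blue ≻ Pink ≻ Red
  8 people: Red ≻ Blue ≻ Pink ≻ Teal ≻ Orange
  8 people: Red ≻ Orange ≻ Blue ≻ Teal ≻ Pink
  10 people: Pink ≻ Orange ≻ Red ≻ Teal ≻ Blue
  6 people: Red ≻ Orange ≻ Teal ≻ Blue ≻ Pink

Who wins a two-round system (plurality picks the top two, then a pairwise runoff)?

Round 1 first-place votes: Red 27, Blue 7, Orange 17, Teal 0, Pink 10. Red and Orange advance.
Runoff: Red is ranked above Orange on 27 ballots, Orange above Red on 34.

Orange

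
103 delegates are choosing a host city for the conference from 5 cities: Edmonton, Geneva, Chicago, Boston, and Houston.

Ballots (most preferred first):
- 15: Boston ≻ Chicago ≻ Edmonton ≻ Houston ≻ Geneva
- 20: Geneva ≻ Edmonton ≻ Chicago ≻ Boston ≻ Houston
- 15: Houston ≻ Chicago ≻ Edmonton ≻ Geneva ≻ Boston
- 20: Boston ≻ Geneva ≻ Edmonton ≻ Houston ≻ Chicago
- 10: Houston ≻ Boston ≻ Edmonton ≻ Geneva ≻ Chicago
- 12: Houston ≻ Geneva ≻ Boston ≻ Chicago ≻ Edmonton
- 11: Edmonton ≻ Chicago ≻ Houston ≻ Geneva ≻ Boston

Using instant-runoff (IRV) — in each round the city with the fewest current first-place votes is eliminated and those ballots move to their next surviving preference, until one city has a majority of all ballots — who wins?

Boston

Round 1: Edmonton 11, Geneva 20, Chicago 0, Boston 35, Houston 37. Chicago eliminated.
Round 2: Edmonton 11, Geneva 20, Boston 35, Houston 37. Edmonton eliminated.
Round 3: Geneva 20, Boston 35, Houston 48. Geneva eliminated.
Round 4: Boston 55, Houston 48. Boston has a majority (≥52).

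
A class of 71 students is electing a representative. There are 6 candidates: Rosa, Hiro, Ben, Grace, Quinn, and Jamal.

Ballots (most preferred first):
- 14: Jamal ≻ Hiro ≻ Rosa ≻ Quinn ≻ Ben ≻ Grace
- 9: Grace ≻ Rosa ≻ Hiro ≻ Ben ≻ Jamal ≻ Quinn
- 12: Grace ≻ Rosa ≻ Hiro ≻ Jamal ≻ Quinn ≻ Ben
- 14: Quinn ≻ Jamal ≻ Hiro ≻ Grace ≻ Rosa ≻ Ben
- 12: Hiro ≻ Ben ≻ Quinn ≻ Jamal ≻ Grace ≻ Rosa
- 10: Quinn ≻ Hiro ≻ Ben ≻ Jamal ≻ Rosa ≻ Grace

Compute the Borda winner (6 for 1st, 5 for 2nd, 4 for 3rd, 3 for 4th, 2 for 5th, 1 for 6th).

Rosa: 14×4 + 9×5 + 12×5 + 14×2 + 12×1 + 10×2 = 221
Hiro: 14×5 + 9×4 + 12×4 + 14×4 + 12×6 + 10×5 = 332
Ben: 14×2 + 9×3 + 12×1 + 14×1 + 12×5 + 10×4 = 181
Grace: 14×1 + 9×6 + 12×6 + 14×3 + 12×2 + 10×1 = 216
Quinn: 14×3 + 9×1 + 12×2 + 14×6 + 12×4 + 10×6 = 267
Jamal: 14×6 + 9×2 + 12×3 + 14×5 + 12×3 + 10×3 = 274

Hiro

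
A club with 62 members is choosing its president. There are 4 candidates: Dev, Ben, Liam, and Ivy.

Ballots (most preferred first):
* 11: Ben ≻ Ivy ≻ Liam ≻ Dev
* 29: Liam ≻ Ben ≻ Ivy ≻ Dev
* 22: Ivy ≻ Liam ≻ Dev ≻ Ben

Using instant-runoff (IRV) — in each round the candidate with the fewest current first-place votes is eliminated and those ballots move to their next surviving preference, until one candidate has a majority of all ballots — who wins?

Round 1: Dev 0, Ben 11, Liam 29, Ivy 22. Dev eliminated.
Round 2: Ben 11, Liam 29, Ivy 22. Ben eliminated.
Round 3: Liam 29, Ivy 33. Ivy has a majority (≥32).

Ivy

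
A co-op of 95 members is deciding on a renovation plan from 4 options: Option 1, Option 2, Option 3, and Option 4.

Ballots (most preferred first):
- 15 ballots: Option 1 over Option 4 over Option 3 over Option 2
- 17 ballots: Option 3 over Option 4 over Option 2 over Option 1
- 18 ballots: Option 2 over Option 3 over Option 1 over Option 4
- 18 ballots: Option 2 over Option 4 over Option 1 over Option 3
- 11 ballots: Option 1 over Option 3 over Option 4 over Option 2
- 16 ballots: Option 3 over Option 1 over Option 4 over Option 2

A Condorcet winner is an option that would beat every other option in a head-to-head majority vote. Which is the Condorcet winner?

Option 3 vs Option 1: 51–44
Option 3 vs Option 2: 59–36
Option 3 vs Option 4: 62–33
Option 3 beats every other option.

Option 3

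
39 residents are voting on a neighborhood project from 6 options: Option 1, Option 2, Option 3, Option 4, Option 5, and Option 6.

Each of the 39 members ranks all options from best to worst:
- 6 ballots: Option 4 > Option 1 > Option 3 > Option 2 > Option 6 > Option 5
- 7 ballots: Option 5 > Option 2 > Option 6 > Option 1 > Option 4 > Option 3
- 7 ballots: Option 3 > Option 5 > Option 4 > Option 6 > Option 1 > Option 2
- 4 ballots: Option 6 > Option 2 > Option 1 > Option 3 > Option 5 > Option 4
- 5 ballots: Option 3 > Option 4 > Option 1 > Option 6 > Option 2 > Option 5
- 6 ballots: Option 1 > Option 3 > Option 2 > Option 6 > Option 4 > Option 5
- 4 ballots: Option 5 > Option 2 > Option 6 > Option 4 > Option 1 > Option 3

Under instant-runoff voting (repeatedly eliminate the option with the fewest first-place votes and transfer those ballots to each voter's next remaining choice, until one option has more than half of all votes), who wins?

Option 1

Round 1: Option 1 6, Option 2 0, Option 3 12, Option 4 6, Option 5 11, Option 6 4. Option 2 eliminated.
Round 2: Option 1 6, Option 3 12, Option 4 6, Option 5 11, Option 6 4. Option 6 eliminated.
Round 3: Option 1 10, Option 3 12, Option 4 6, Option 5 11. Option 4 eliminated.
Round 4: Option 1 16, Option 3 12, Option 5 11. Option 5 eliminated.
Round 5: Option 1 27, Option 3 12. Option 1 has a majority (≥20).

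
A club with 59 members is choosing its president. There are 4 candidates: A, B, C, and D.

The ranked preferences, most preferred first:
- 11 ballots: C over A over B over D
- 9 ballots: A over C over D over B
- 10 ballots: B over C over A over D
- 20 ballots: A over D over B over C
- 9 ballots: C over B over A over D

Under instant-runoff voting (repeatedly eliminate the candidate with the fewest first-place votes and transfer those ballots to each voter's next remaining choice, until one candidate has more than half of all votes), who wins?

Round 1: A 29, B 10, C 20, D 0. D eliminated.
Round 2: A 29, B 10, C 20. B eliminated.
Round 3: A 29, C 30. C has a majority (≥30).

C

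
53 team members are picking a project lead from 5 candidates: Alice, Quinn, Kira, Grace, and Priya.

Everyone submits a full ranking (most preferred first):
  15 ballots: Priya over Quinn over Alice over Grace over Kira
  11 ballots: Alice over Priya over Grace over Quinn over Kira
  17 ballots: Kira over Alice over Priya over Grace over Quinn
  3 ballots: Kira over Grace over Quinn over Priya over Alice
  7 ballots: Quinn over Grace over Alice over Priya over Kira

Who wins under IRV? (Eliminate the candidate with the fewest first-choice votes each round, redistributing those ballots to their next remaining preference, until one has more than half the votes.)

Alice

Round 1: Alice 11, Quinn 7, Kira 20, Grace 0, Priya 15. Grace eliminated.
Round 2: Alice 11, Quinn 7, Kira 20, Priya 15. Quinn eliminated.
Round 3: Alice 18, Kira 20, Priya 15. Priya eliminated.
Round 4: Alice 33, Kira 20. Alice has a majority (≥27).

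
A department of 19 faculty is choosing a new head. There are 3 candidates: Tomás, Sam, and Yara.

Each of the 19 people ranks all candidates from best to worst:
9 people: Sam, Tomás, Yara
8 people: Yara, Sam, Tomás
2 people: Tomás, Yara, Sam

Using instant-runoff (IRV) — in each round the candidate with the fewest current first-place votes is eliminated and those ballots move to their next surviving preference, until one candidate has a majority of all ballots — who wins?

Yara

Round 1: Tomás 2, Sam 9, Yara 8. Tomás eliminated.
Round 2: Sam 9, Yara 10. Yara has a majority (≥10).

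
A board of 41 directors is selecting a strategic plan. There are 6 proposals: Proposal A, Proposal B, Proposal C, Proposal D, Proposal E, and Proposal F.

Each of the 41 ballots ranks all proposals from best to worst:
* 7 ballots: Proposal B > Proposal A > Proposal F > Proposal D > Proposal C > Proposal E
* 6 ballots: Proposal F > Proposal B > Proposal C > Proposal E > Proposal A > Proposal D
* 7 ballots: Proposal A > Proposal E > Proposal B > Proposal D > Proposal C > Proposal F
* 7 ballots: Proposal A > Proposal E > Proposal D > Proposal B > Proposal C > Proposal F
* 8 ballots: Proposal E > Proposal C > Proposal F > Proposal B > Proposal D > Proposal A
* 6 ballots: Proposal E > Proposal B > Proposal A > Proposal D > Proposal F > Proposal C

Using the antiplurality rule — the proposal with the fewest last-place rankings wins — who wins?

Last-place votes: Proposal A 8, Proposal B 0, Proposal C 6, Proposal D 6, Proposal E 7, Proposal F 14.

Proposal B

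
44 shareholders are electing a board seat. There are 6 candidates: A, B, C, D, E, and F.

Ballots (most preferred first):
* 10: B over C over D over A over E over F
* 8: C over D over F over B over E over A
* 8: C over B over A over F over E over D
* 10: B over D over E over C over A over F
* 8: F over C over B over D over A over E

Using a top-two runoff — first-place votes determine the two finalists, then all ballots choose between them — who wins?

Round 1 first-place votes: A 0, B 20, C 16, D 0, E 0, F 8. B and C advance.
Runoff: B is ranked above C on 20 ballots, C above B on 24.

C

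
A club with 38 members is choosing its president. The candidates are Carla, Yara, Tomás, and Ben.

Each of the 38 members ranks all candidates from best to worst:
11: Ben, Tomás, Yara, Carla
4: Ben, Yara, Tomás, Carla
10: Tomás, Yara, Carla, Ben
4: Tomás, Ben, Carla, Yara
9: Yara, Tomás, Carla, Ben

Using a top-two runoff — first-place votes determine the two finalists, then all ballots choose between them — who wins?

Tomás

Round 1 first-place votes: Carla 0, Yara 9, Tomás 14, Ben 15. Ben and Tomás advance.
Runoff: Ben is ranked above Tomás on 15 ballots, Tomás above Ben on 23.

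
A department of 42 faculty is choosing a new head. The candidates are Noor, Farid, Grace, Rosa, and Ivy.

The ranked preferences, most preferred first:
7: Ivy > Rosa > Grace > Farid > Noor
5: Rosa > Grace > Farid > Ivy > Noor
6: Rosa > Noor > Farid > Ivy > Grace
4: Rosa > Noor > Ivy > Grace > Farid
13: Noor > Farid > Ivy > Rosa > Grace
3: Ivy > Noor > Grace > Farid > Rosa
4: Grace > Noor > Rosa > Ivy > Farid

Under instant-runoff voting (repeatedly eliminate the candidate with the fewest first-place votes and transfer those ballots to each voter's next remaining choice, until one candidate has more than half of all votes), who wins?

Rosa

Round 1: Noor 13, Farid 0, Grace 4, Rosa 15, Ivy 10. Farid eliminated.
Round 2: Noor 13, Grace 4, Rosa 15, Ivy 10. Grace eliminated.
Round 3: Noor 17, Rosa 15, Ivy 10. Ivy eliminated.
Round 4: Noor 20, Rosa 22. Rosa has a majority (≥22).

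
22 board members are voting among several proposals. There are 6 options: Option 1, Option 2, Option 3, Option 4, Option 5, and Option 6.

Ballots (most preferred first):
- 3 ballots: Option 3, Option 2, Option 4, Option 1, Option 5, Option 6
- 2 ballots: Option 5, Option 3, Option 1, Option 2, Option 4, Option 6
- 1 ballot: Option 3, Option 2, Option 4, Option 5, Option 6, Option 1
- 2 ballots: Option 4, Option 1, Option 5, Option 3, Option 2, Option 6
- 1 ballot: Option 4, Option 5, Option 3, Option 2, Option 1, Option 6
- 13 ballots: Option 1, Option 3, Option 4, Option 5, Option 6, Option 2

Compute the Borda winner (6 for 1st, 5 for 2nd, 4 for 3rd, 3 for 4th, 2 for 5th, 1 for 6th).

Option 3

Option 1: 3×3 + 2×4 + 1×1 + 2×5 + 1×2 + 13×6 = 108
Option 2: 3×5 + 2×3 + 1×5 + 2×2 + 1×3 + 13×1 = 46
Option 3: 3×6 + 2×5 + 1×6 + 2×3 + 1×4 + 13×5 = 109
Option 4: 3×4 + 2×2 + 1×4 + 2×6 + 1×6 + 13×4 = 90
Option 5: 3×2 + 2×6 + 1×3 + 2×4 + 1×5 + 13×3 = 73
Option 6: 3×1 + 2×1 + 1×2 + 2×1 + 1×1 + 13×2 = 36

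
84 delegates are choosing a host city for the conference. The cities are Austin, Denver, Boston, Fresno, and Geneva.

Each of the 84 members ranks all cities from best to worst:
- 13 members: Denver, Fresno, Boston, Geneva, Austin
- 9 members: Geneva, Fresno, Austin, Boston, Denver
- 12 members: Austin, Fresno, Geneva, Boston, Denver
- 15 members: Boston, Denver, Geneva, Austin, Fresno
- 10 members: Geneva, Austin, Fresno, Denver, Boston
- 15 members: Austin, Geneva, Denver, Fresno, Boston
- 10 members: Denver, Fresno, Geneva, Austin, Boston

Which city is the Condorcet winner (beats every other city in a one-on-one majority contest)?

Geneva

Geneva vs Austin: 57–27
Geneva vs Denver: 46–38
Geneva vs Boston: 56–28
Geneva vs Fresno: 49–35
Geneva beats every other city.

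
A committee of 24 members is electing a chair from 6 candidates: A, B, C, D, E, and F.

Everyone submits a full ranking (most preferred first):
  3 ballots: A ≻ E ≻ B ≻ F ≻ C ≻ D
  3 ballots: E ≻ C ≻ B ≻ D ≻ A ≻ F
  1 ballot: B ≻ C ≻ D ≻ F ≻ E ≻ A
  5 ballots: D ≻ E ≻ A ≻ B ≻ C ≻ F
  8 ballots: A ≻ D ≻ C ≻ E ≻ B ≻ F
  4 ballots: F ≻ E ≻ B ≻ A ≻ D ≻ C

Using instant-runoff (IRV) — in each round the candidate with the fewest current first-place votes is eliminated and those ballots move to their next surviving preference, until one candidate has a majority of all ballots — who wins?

A

Round 1: A 11, B 1, C 0, D 5, E 3, F 4. C eliminated.
Round 2: A 11, B 1, D 5, E 3, F 4. B eliminated.
Round 3: A 11, D 6, E 3, F 4. E eliminated.
Round 4: A 11, D 9, F 4. F eliminated.
Round 5: A 15, D 9. A has a majority (≥13).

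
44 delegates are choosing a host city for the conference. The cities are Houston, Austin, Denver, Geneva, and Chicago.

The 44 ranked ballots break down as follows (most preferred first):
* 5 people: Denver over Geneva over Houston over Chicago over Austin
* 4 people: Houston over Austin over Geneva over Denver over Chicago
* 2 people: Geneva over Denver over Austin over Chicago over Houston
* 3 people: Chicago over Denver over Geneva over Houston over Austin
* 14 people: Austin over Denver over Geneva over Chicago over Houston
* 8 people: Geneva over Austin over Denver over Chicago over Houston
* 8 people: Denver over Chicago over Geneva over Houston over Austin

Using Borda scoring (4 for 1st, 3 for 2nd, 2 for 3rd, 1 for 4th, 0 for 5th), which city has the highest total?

Denver

Houston: 5×2 + 4×4 + 2×0 + 3×1 + 14×0 + 8×0 + 8×1 = 37
Austin: 5×0 + 4×3 + 2×2 + 3×0 + 14×4 + 8×3 + 8×0 = 96
Denver: 5×4 + 4×1 + 2×3 + 3×3 + 14×3 + 8×2 + 8×4 = 129
Geneva: 5×3 + 4×2 + 2×4 + 3×2 + 14×2 + 8×4 + 8×2 = 113
Chicago: 5×1 + 4×0 + 2×1 + 3×4 + 14×1 + 8×1 + 8×3 = 65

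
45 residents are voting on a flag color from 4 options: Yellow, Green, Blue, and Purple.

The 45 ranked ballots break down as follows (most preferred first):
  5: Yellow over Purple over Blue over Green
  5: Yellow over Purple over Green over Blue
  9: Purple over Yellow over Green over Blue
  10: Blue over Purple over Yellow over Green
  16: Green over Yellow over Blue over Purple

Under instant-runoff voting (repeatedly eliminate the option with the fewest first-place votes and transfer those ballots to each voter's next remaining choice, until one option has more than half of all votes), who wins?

Round 1: Yellow 10, Green 16, Blue 10, Purple 9. Purple eliminated.
Round 2: Yellow 19, Green 16, Blue 10. Blue eliminated.
Round 3: Yellow 29, Green 16. Yellow has a majority (≥23).

Yellow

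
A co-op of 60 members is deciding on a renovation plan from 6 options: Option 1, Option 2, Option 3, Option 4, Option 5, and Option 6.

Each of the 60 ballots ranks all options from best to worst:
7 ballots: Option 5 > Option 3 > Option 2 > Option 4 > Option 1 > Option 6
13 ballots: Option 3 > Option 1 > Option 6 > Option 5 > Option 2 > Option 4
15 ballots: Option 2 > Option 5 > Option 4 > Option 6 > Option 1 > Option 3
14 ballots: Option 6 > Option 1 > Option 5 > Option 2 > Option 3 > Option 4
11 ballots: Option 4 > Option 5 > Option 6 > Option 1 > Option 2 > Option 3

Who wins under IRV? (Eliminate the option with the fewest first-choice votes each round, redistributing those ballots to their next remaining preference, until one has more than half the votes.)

Round 1: Option 1 0, Option 2 15, Option 3 13, Option 4 11, Option 5 7, Option 6 14. Option 1 eliminated.
Round 2: Option 2 15, Option 3 13, Option 4 11, Option 5 7, Option 6 14. Option 5 eliminated.
Round 3: Option 2 15, Option 3 20, Option 4 11, Option 6 14. Option 4 eliminated.
Round 4: Option 2 15, Option 3 20, Option 6 25. Option 2 eliminated.
Round 5: Option 3 20, Option 6 40. Option 6 has a majority (≥31).

Option 6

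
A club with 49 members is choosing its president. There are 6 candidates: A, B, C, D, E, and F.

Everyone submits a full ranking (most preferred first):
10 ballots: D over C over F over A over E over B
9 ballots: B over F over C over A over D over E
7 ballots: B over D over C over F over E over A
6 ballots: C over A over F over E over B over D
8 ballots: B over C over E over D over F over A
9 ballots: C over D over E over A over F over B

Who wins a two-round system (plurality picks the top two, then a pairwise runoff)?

Round 1 first-place votes: A 0, B 24, C 15, D 10, E 0, F 0. B and C advance.
Runoff: B is ranked above C on 24 ballots, C above B on 25.

C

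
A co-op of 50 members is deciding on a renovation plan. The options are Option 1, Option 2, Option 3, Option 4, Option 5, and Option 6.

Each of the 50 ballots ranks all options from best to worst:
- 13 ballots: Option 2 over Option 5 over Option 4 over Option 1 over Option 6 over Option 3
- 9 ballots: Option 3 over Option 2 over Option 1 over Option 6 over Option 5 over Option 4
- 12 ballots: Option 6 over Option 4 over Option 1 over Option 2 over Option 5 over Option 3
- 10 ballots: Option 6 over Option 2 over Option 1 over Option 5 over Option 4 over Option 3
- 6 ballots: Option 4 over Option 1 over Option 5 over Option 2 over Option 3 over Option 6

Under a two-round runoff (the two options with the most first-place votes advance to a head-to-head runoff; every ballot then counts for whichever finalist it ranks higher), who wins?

Option 2

Round 1 first-place votes: Option 1 0, Option 2 13, Option 3 9, Option 4 6, Option 5 0, Option 6 22. Option 6 and Option 2 advance.
Runoff: Option 6 is ranked above Option 2 on 22 ballots, Option 2 above Option 6 on 28.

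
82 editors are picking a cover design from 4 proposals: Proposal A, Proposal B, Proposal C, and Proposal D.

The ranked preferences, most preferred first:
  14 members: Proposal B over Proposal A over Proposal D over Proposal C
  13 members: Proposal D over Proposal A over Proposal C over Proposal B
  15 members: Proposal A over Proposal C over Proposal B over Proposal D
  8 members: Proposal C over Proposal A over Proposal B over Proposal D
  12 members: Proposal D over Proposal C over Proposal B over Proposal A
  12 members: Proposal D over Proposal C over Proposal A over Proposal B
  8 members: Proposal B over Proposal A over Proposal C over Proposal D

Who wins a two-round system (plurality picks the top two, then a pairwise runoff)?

Round 1 first-place votes: Proposal A 15, Proposal B 22, Proposal C 8, Proposal D 37. Proposal D and Proposal B advance.
Runoff: Proposal D is ranked above Proposal B on 37 ballots, Proposal B above Proposal D on 45.

Proposal B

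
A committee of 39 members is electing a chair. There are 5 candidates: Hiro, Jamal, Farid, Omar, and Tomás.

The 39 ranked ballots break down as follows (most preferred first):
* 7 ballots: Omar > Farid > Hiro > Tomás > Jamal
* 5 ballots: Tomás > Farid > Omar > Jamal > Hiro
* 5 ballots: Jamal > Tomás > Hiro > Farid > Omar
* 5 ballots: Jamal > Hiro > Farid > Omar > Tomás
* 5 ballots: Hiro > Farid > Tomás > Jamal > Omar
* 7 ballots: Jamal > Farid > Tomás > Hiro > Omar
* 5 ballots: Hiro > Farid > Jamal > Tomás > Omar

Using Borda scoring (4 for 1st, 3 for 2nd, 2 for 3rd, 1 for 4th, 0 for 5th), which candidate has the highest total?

Farid

Hiro: 7×2 + 5×0 + 5×2 + 5×3 + 5×4 + 7×1 + 5×4 = 86
Jamal: 7×0 + 5×1 + 5×4 + 5×4 + 5×1 + 7×4 + 5×2 = 88
Farid: 7×3 + 5×3 + 5×1 + 5×2 + 5×3 + 7×3 + 5×3 = 102
Omar: 7×4 + 5×2 + 5×0 + 5×1 + 5×0 + 7×0 + 5×0 = 43
Tomás: 7×1 + 5×4 + 5×3 + 5×0 + 5×2 + 7×2 + 5×1 = 71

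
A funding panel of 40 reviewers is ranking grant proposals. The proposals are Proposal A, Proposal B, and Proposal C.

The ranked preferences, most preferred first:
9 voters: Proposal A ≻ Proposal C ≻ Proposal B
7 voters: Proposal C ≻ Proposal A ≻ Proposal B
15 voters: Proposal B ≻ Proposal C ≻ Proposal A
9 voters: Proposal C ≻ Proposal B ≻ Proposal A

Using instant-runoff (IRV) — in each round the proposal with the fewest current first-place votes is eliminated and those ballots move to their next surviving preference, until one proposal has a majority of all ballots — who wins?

Round 1: Proposal A 9, Proposal B 15, Proposal C 16. Proposal A eliminated.
Round 2: Proposal B 15, Proposal C 25. Proposal C has a majority (≥21).

Proposal C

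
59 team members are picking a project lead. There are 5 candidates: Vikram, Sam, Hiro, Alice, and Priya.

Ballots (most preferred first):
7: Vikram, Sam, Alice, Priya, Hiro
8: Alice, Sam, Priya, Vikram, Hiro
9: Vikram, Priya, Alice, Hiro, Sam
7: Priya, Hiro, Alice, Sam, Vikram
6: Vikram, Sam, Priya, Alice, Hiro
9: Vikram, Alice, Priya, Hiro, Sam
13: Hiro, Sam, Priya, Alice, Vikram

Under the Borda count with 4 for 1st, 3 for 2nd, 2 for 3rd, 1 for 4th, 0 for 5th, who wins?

Priya

Vikram: 7×4 + 8×1 + 9×4 + 7×0 + 6×4 + 9×4 + 13×0 = 132
Sam: 7×3 + 8×3 + 9×0 + 7×1 + 6×3 + 9×0 + 13×3 = 109
Hiro: 7×0 + 8×0 + 9×1 + 7×3 + 6×0 + 9×1 + 13×4 = 91
Alice: 7×2 + 8×4 + 9×2 + 7×2 + 6×1 + 9×3 + 13×1 = 124
Priya: 7×1 + 8×2 + 9×3 + 7×4 + 6×2 + 9×2 + 13×2 = 134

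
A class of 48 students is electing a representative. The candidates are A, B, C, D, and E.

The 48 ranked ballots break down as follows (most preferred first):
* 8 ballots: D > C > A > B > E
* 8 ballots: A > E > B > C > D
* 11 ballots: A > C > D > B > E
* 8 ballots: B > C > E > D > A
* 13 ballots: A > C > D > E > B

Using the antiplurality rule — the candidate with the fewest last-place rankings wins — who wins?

C

Last-place votes: A 8, B 13, C 0, D 8, E 19.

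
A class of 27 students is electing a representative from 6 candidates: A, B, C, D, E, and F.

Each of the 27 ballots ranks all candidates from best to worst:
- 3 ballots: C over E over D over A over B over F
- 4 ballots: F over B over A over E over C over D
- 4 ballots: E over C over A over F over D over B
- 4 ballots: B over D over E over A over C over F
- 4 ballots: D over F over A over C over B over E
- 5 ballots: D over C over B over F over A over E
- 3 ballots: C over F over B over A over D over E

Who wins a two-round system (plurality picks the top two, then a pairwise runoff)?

Round 1 first-place votes: A 0, B 4, C 6, D 9, E 4, F 4. D and C advance.
Runoff: D is ranked above C on 13 ballots, C above D on 14.

C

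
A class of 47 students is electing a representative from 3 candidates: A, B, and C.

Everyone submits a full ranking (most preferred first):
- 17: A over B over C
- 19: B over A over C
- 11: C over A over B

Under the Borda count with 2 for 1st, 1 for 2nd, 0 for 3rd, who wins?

A

A: 17×2 + 19×1 + 11×1 = 64
B: 17×1 + 19×2 + 11×0 = 55
C: 17×0 + 19×0 + 11×2 = 22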